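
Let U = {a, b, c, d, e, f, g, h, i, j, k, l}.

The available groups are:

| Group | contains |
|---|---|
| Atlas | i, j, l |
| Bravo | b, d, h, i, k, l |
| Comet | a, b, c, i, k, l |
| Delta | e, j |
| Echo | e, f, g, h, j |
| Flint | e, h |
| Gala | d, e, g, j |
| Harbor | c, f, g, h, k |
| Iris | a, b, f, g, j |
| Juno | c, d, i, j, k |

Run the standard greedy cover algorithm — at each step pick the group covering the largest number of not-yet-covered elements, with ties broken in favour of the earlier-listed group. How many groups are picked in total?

3

Greedy: pick Bravo (covers 6 new) → pick Echo (covers 4 new) → pick Comet (covers 2 new). Total picks: 3.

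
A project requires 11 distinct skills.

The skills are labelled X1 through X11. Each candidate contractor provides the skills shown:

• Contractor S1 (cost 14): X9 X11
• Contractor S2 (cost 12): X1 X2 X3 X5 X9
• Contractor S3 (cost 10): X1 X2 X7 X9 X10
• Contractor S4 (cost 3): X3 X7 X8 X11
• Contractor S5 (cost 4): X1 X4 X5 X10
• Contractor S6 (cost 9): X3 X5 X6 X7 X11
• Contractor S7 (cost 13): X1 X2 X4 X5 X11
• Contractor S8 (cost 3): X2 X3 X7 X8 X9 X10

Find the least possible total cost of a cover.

S5, S6, S8 together cover every skill (S5 ∪ S6 ∪ S8 = {X1, X2, X3, X4, X5, X6, X7, X8, X9, X10, X11}); total cost 4 + 9 + 3 = 16.
The greedy pick S8, S5, S4, S6 costs 19; no covering selection beats 16.

16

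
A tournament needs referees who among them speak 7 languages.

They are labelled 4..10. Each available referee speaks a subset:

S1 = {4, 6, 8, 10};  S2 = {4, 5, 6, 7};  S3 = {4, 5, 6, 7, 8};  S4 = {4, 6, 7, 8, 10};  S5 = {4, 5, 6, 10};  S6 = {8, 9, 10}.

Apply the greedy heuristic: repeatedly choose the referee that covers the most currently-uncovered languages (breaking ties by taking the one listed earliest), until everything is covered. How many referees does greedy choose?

2

Greedy: pick S3 (covers 5 new) → pick S6 (covers 2 new). Total picks: 2.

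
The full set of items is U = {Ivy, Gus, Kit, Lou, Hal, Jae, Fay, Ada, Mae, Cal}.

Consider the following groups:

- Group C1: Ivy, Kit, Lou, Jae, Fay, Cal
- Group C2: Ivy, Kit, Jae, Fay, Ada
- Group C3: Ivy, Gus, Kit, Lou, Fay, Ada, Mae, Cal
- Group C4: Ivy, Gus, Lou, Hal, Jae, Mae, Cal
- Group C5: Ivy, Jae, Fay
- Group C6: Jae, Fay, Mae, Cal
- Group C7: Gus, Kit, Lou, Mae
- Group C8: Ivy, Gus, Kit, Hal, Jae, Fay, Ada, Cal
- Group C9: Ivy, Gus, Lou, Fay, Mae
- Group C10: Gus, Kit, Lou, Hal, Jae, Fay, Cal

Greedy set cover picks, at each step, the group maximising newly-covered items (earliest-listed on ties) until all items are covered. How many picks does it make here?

Greedy: pick C3 (covers 8 new) → pick C4 (covers 2 new). Total picks: 2.

2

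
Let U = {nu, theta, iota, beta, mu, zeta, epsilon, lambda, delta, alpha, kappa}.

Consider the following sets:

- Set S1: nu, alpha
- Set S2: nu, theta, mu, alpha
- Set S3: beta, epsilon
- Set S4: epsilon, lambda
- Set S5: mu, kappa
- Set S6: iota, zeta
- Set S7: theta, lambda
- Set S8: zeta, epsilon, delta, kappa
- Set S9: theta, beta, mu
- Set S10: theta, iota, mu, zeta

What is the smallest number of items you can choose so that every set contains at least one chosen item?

5

Take H = {theta, zeta, epsilon, alpha, kappa}. Each listed set contains at least one of these, so H is a hitting set of size 5.
The sets S1, S3, S5, S6, S7 are pairwise disjoint, so any hitting set needs a separate item for each — at least 5. Hence 5 is optimal.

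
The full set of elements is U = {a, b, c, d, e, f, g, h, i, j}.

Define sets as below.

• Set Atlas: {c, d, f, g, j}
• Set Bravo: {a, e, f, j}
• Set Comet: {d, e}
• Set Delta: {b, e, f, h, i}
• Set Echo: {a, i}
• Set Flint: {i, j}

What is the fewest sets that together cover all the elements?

3

Take {Atlas, Delta, Echo}. Their union is {a, b, c, d, e, f, g, h, i, j}, which is all 10 elements.
Only Delta contains b, so Delta is forced; the remaining 5 elements need at least 2 more sets (each remaining set adds at most 4) — so at least 3 sets are needed, and 3 is optimal.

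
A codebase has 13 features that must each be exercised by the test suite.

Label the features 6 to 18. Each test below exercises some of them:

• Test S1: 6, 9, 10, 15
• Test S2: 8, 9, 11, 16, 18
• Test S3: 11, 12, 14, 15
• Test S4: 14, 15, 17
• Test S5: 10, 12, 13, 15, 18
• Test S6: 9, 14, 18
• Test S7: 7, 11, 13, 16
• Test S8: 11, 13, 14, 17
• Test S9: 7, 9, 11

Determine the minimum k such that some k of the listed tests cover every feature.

S1 and S2 and S4 and S5 and S7 together: S1 ∪ S2 ∪ S4 ∪ S5 ∪ S7 = {6, 7, 8, 9, 10, 11, 12, 13, 14, 15, 16, 17, 18} — every feature is covered.
No 4 of the 9 tests cover everything (all 126 combinations miss at least one feature), so 5 is optimal.

5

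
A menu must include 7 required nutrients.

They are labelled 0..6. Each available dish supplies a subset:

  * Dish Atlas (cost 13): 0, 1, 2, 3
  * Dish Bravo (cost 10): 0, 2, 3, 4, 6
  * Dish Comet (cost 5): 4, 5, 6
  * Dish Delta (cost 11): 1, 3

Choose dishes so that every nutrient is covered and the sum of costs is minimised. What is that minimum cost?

18

Atlas, Comet together cover every nutrient (Atlas ∪ Comet = {0, 1, 2, 3, 4, 5, 6}); total cost 13 + 5 = 18.
No covering selection has total cost below 18.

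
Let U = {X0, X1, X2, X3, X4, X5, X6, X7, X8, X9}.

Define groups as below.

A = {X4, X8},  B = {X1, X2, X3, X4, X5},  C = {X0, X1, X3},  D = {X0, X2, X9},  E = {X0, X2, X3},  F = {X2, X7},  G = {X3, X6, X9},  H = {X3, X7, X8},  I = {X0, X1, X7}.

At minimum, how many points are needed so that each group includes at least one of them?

T = {X1, X2, X3, X4} meets every group (each contains at least one member of T), and |T| = 4.
No choice of 3 points meets every group, so 4 is the minimum.

4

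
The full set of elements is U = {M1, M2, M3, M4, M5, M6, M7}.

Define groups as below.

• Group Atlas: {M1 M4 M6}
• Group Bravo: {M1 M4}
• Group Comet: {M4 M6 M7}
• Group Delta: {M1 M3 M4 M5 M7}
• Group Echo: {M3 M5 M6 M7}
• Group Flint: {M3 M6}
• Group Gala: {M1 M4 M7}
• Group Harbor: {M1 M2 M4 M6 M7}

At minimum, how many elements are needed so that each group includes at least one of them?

Take H = {M4, M6}. Each listed group contains at least one of these, so H is a hitting set of size 2.
The groups Bravo, Echo are pairwise disjoint, so any hitting set needs a separate element for each — at least 2. Hence 2 is optimal.

2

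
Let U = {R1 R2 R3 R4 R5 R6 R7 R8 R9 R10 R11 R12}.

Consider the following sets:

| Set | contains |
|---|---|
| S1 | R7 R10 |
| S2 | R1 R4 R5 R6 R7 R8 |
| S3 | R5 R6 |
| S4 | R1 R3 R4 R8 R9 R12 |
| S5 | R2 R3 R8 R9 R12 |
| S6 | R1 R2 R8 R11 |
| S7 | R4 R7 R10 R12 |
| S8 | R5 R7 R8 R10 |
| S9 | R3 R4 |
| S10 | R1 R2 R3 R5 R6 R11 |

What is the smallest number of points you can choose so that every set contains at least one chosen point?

H = {R3, R5, R7, R11} meets every set (each contains at least one member of H), and |H| = 4.
The sets S1, S3, S6, S9 are pairwise disjoint, so any hitting set needs a separate point for each — at least 4. Hence 4 is optimal.

4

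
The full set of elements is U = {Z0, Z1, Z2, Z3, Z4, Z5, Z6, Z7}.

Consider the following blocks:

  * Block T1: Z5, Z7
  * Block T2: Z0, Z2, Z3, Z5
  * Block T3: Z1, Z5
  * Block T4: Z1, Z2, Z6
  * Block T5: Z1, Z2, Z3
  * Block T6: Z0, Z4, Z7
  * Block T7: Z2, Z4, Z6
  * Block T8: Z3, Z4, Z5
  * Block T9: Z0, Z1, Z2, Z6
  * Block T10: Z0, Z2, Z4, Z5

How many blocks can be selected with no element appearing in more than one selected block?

T1, T5 are pairwise disjoint (T1={Z5,Z7}; T5={Z1,Z2,Z3}).
Every remaining block overlaps one of these, and no 3 of the listed blocks are pairwise disjoint, so 2 is the maximum.

2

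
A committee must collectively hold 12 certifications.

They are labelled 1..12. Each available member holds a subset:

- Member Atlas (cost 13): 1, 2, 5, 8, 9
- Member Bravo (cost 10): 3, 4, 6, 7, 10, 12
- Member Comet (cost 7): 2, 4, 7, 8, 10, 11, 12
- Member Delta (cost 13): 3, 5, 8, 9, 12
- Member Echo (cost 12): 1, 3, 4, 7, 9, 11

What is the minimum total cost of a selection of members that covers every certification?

30

Atlas, Bravo, Comet together cover every certification (Atlas ∪ Bravo ∪ Comet = {1, 2, 3, 4, 5, 6, 7, 8, 9, 10, 11, 12}); total cost 13 + 10 + 7 = 30.
The greedy pick Comet, Echo, Bravo, Atlas costs 42; no covering selection beats 30.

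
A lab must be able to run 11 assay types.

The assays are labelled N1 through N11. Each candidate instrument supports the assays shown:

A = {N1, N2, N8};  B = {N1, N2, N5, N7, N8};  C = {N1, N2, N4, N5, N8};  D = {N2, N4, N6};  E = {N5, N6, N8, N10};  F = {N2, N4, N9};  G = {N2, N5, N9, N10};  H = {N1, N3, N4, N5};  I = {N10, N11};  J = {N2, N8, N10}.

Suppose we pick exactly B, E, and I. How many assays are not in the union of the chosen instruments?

Union of B, E, I = {N1, N2, N5, N6, N7, N8, N10, N11}.
Not covered: N3, N4, N9 — 3 assays.

3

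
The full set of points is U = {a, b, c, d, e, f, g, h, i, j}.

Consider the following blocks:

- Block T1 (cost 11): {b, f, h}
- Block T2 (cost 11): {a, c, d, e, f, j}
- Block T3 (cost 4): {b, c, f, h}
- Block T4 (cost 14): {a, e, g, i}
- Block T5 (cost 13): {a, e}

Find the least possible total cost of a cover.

T2, T3, T4 together cover every point (T2 ∪ T3 ∪ T4 = {a, b, c, d, e, f, g, h, i, j}); total cost 11 + 4 + 14 = 29.
No covering selection has total cost below 29.

29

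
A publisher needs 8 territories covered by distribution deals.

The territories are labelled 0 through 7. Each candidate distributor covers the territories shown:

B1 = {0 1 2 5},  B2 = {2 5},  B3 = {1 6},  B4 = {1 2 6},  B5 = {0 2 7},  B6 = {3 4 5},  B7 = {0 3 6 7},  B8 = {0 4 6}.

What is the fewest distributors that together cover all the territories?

3

B3 and B5 and B6 together: B3 ∪ B5 ∪ B6 = {0, 1, 2, 3, 4, 5, 6, 7} — every territory is covered.
No 2 of the 8 distributors cover everything (all 28 combinations miss at least one territory), so 3 is optimal.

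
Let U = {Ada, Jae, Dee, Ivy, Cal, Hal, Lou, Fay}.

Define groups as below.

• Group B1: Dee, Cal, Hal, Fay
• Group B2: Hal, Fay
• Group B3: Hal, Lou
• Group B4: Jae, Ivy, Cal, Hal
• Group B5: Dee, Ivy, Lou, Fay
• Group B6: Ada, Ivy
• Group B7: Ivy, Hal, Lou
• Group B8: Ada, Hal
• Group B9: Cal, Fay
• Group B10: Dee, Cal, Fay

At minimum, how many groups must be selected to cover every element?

B4, B5, and B6 cover everything between them: the union {Ada, Jae, Dee, Ivy, Cal, Hal, Lou, Fay} is all of U.
Only B4 contains Jae, so B4 is forced; the remaining 4 elements need at least 2 more groups (each remaining group adds at most 3) — so at least 3 groups are needed, and 3 is optimal.

3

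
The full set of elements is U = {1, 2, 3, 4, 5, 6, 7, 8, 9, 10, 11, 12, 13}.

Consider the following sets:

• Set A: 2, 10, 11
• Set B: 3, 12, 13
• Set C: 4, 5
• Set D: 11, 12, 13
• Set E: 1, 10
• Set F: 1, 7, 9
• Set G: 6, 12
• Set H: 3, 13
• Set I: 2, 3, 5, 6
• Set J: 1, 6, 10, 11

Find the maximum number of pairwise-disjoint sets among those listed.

A, C, F, G, H are pairwise disjoint (A={2,10,11}; C={4,5}; F={1,7,9}; G={6,12}; H={3,13}).
Every remaining set overlaps one of these, and no 6 of the listed sets are pairwise disjoint, so 5 is the maximum.

5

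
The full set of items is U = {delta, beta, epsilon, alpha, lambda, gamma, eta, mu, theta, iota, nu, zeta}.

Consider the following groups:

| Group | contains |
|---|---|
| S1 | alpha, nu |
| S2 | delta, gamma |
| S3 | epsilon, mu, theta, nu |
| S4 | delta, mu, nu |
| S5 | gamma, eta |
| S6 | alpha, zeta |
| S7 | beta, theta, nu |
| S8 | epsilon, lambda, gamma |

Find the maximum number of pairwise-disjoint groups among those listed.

3

S2, S6, S7 are pairwise disjoint (S2={delta,gamma}; S6={alpha,zeta}; S7={beta,theta,nu}).
Every remaining group overlaps one of these, and no 4 of the listed groups are pairwise disjoint, so 3 is the maximum.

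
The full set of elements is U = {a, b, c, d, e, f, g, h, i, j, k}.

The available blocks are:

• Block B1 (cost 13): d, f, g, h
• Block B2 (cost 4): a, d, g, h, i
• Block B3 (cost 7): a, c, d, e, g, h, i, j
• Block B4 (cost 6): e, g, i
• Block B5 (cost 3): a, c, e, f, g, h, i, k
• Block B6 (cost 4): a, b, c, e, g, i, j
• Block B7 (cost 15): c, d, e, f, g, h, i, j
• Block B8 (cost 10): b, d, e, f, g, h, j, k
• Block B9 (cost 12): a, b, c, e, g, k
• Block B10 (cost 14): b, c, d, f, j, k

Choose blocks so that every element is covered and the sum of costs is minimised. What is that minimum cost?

11

B2, B5, B6 together cover every element (B2 ∪ B5 ∪ B6 = {a, b, c, d, e, f, g, h, i, j, k}); total cost 4 + 3 + 4 = 11.
No covering selection has total cost below 11.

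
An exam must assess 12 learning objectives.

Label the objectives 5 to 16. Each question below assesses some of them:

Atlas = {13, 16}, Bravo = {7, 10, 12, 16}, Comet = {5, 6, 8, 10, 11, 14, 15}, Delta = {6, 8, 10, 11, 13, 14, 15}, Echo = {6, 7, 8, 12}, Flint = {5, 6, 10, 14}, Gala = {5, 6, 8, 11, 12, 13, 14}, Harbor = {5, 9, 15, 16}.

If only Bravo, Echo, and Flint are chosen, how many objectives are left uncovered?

4

Union of Bravo, Echo, Flint = {5, 6, 7, 8, 10, 12, 14, 16}.
Not covered: 9, 11, 13, 15 — 4 objectives.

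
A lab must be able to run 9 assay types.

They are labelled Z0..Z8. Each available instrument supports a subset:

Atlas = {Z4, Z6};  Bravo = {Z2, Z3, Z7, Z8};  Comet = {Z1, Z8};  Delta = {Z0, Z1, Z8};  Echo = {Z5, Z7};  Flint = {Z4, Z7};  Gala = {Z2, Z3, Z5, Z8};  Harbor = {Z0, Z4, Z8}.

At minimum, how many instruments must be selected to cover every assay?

Atlas and Bravo and Delta and Echo together: Atlas ∪ Bravo ∪ Delta ∪ Echo = {Z0, Z1, Z2, Z3, Z4, Z5, Z6, Z7, Z8} — every assay is covered.
No 3 of the 8 instruments cover everything (all 56 combinations miss at least one assay), so 4 is optimal.

4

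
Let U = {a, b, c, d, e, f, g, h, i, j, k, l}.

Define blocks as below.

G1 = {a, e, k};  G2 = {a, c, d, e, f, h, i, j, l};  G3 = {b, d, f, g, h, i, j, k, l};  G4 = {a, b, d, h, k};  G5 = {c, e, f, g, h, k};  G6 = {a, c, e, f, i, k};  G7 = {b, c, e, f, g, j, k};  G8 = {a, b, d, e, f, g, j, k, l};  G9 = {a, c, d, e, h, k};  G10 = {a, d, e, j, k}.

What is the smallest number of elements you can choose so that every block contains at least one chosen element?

T = {a, g} meets every block (each contains at least one member of T), and |T| = 2.
No single element lies in every block, so at least 2 are needed and 2 is optimal.

2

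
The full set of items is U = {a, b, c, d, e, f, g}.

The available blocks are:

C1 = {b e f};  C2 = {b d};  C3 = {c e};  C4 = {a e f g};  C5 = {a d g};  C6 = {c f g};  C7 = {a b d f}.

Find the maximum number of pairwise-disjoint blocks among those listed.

C3, C7 are pairwise disjoint (C3={c,e}; C7={a,b,d,f}).
Every remaining block overlaps one of these, and no 3 of the listed blocks are pairwise disjoint, so 2 is the maximum.

2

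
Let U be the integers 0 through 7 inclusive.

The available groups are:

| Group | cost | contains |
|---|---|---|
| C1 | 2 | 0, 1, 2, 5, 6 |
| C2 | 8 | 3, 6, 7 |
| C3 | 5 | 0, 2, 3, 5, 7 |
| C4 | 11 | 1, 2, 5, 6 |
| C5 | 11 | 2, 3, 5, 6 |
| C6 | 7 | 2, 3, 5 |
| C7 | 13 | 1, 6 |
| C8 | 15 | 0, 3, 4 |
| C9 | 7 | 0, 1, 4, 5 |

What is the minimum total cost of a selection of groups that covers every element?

14

C1, C3, C9 together cover every element (C1 ∪ C3 ∪ C9 = {0, 1, 2, 3, 4, 5, 6, 7}); total cost 2 + 5 + 7 = 14.
No covering selection has total cost below 14.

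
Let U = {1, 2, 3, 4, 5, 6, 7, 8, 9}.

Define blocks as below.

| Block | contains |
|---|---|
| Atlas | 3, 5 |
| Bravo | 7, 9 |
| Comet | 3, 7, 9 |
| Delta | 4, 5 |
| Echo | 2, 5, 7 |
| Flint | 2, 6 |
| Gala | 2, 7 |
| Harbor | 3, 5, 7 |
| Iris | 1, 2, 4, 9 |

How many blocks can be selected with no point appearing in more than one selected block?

Atlas, Bravo, Flint are pairwise disjoint (Atlas={3,5}; Bravo={7,9}; Flint={2,6}).
Every remaining block overlaps one of these, and no 4 of the listed blocks are pairwise disjoint, so 3 is the maximum.

3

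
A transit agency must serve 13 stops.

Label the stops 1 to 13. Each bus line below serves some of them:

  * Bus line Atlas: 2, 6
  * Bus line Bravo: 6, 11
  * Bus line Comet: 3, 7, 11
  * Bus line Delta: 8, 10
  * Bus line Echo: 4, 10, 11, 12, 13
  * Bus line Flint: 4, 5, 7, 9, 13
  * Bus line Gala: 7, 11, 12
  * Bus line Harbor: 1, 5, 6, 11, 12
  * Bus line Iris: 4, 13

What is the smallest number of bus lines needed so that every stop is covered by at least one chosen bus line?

Atlas and Comet and Delta and Flint and Harbor together: Atlas ∪ Comet ∪ Delta ∪ Flint ∪ Harbor = {1, 2, 3, 4, 5, 6, 7, 8, 9, 10, 11, 12, 13} — every stop is covered.
No 4 of the 9 bus lines cover everything (all 126 combinations miss at least one stop), so 5 is optimal.

5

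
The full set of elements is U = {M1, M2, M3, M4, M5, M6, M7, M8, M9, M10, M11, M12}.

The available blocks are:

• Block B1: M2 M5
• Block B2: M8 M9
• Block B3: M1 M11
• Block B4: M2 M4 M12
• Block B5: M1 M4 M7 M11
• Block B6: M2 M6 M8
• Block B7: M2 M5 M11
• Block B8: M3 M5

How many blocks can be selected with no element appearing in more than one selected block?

4

B2, B3, B4, B8 are pairwise disjoint (B2={M8,M9}; B3={M1,M11}; B4={M2,M4,M12}; B8={M3,M5}).
Every remaining block overlaps one of these, and no 5 of the listed blocks are pairwise disjoint, so 4 is the maximum.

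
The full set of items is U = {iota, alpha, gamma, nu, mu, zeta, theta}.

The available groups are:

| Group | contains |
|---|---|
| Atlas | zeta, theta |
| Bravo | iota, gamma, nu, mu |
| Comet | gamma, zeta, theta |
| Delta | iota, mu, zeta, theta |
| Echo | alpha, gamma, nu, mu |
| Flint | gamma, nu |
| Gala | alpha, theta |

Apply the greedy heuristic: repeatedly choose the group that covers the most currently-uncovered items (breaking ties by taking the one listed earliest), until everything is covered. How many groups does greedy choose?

3

Greedy: pick Bravo (covers 4 new) → pick Atlas (covers 2 new) → pick Echo (covers 1 new). Total picks: 3.
(The true minimum cover uses only 2 groups, so greedy is not optimal here.)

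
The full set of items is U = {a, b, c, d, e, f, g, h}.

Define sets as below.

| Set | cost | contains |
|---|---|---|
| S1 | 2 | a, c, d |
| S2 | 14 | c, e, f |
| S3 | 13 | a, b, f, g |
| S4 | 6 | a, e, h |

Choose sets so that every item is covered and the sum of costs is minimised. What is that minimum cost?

S1, S3, S4 together cover every item (S1 ∪ S3 ∪ S4 = {a, b, c, d, e, f, g, h}); total cost 2 + 13 + 6 = 21.
No covering selection has total cost below 21.

21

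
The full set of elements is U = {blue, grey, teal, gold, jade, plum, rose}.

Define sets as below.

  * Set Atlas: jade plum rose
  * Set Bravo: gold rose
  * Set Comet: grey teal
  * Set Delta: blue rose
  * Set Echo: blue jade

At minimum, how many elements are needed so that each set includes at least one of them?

3

The 3 elements {grey, jade, rose} hit every set.
The sets Bravo, Comet, Echo are pairwise disjoint, so any hitting set needs a separate element for each — at least 3. Hence 3 is optimal.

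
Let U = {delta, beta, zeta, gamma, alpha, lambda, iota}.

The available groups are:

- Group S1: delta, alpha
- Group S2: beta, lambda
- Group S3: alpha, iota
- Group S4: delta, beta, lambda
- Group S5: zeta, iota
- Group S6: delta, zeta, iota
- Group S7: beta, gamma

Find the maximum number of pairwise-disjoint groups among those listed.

S1, S2, S5 are pairwise disjoint (S1={delta,alpha}; S2={beta,lambda}; S5={zeta,iota}).
Every remaining group overlaps one of these, and no 4 of the listed groups are pairwise disjoint, so 3 is the maximum.

3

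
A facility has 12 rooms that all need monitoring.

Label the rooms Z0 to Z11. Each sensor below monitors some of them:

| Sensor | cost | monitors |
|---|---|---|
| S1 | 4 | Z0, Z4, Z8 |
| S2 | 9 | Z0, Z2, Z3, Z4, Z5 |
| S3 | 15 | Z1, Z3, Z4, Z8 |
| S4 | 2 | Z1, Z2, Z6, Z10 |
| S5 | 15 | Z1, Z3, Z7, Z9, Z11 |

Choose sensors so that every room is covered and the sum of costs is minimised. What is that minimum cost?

30

S1, S2, S4, S5 together cover every room (S1 ∪ S2 ∪ S4 ∪ S5 = {Z0, Z1, Z2, Z3, Z4, Z5, Z6, Z7, Z8, Z9, Z10, Z11}); total cost 4 + 9 + 2 + 15 = 30.
No covering selection has total cost below 30.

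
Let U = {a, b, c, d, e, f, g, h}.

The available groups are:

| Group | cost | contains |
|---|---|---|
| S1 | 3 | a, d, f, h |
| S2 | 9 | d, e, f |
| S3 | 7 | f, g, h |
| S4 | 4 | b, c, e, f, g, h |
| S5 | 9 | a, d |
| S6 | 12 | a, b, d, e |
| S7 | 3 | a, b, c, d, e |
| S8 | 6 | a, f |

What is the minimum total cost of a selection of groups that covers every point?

S4, S7 together cover every point (S4 ∪ S7 = {a, b, c, d, e, f, g, h}); total cost 4 + 3 = 7.
No covering selection has total cost below 7.

7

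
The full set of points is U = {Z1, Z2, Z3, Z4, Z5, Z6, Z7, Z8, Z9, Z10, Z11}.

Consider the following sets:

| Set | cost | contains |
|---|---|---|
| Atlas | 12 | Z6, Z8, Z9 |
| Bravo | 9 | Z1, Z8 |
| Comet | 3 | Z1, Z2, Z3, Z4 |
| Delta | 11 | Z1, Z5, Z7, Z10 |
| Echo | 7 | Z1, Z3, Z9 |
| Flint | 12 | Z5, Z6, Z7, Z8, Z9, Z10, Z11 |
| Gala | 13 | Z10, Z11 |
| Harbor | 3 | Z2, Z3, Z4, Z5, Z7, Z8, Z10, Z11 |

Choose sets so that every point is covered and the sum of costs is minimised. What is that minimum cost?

15

Comet, Flint together cover every point (Comet ∪ Flint = {Z1, Z2, Z3, Z4, Z5, Z6, Z7, Z8, Z9, Z10, Z11}); total cost 3 + 12 = 15.
The greedy pick Harbor, Comet, Atlas costs 18; no covering selection beats 15.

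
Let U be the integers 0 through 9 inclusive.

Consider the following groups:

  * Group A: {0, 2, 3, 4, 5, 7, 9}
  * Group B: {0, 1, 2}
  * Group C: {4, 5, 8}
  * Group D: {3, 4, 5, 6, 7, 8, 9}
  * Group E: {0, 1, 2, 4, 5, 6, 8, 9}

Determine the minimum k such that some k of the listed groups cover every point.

2

A and E cover everything between them: the union {0, 1, 2, 3, 4, 5, 6, 7, 8, 9} is all of U.
No single group has all 10 points (the largest, E, has 8), so 2 is optimal.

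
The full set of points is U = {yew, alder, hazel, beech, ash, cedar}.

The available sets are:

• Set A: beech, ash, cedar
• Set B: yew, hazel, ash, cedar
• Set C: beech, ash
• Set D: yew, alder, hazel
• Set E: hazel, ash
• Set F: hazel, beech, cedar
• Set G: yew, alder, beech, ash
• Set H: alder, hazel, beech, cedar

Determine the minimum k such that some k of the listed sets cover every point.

Take {B, G}. Their union is {yew, alder, hazel, beech, ash, cedar}, which is all 6 points.
No single set has all 6 points (the largest, B, has 4), so 2 is optimal.

2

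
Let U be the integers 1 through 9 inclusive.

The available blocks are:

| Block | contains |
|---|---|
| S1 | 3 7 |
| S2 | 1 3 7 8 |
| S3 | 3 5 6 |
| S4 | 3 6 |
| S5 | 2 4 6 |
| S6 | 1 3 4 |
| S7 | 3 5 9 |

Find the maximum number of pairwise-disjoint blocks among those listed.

S2, S5 are pairwise disjoint (S2={1,3,7,8}; S5={2,4,6}).
Every remaining block overlaps one of these, and no 3 of the listed blocks are pairwise disjoint, so 2 is the maximum.

2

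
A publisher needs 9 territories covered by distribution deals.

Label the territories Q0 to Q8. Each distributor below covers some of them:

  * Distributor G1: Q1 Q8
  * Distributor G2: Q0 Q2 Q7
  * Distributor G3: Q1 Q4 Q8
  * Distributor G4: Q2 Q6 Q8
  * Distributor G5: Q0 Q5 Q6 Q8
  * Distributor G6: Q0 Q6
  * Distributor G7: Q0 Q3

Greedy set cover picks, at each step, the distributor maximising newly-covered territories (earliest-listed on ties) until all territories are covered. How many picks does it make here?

Greedy: pick G5 (covers 4 new) → pick G2 (covers 2 new) → pick G3 (covers 2 new) → pick G7 (covers 1 new). Total picks: 4.

4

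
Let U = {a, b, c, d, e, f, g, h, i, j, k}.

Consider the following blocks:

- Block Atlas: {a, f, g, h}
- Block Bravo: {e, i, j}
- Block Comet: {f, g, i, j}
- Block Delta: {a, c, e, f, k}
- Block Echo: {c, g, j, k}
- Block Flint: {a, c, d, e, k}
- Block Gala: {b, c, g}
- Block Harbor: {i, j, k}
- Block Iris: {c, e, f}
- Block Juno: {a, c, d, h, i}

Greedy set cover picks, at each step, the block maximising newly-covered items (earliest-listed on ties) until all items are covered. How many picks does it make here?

4

Greedy: pick Delta (covers 5 new) → pick Comet (covers 3 new) → pick Juno (covers 2 new) → pick Gala (covers 1 new). Total picks: 4.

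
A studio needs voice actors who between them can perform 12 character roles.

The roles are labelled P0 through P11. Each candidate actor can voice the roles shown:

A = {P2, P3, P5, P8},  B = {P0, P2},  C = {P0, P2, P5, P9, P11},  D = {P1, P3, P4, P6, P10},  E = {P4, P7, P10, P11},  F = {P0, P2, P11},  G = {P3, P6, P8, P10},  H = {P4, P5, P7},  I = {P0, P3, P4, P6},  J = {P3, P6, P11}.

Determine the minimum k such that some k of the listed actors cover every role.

C and D and G and H together: C ∪ D ∪ G ∪ H = {P0, P1, P2, P3, P4, P5, P6, P7, P8, P9, P10, P11} — every role is covered.
No 3 of the 10 actors cover everything (all 120 combinations miss at least one role), so 4 is optimal.

4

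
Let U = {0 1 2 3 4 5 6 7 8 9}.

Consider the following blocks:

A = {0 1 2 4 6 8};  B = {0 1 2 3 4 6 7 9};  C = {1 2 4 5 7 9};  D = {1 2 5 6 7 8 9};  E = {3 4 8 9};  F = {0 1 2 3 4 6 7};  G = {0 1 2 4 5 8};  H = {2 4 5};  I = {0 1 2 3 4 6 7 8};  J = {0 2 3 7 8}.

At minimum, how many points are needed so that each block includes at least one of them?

Take T = {4, 7}. Each listed block contains at least one of these, so T is a hitting set of size 2.
No single point lies in every block, so at least 2 are needed and 2 is optimal.

2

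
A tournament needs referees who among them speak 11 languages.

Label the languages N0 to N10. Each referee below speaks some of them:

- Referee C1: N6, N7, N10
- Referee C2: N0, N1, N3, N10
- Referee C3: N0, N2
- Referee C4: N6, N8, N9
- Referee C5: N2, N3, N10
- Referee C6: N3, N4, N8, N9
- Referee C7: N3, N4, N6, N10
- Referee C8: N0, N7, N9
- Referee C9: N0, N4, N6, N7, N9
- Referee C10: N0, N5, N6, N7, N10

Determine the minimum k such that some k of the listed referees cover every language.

4

C2 and C3 and C6 and C10 together: C2 ∪ C3 ∪ C6 ∪ C10 = {N0, N1, N2, N3, N4, N5, N6, N7, N8, N9, N10} — every language is covered.
No 3 of the 10 referees cover everything (all 120 combinations miss at least one language), so 4 is optimal.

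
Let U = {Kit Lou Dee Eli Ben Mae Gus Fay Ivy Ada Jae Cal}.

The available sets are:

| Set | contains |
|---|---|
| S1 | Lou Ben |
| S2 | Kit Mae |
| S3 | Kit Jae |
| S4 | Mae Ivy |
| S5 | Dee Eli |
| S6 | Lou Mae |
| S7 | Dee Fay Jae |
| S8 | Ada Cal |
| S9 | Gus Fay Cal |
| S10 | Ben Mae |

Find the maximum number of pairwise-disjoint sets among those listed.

5

S1, S3, S4, S5, S9 are pairwise disjoint (S1={Lou,Ben}; S3={Kit,Jae}; S4={Mae,Ivy}; S5={Dee,Eli}; S9={Gus,Fay,Cal}).
Every remaining set overlaps one of these, and no 6 of the listed sets are pairwise disjoint, so 5 is the maximum.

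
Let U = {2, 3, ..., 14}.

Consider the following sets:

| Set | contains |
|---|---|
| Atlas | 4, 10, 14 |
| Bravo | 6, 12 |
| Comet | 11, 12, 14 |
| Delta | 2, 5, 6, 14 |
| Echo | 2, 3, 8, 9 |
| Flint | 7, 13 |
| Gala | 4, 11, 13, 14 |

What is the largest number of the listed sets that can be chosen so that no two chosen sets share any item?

4

Atlas, Bravo, Echo, Flint are pairwise disjoint (Atlas={4,10,14}; Bravo={6,12}; Echo={2,3,8,9}; Flint={7,13}).
Every remaining set overlaps one of these, and no 5 of the listed sets are pairwise disjoint, so 4 is the maximum.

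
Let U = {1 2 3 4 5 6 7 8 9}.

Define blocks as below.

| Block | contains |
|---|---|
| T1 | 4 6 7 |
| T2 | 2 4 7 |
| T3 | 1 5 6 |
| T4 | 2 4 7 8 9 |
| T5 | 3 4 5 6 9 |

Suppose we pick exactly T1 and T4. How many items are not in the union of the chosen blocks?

Union of T1, T4 = {2, 4, 6, 7, 8, 9}.
Not covered: 1, 3, 5 — 3 items.

3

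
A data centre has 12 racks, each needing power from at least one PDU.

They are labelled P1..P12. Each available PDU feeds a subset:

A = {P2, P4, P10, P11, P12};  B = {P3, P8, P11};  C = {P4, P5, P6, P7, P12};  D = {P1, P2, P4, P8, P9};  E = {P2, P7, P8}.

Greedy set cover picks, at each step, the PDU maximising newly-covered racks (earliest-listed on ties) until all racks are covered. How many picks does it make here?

Greedy: pick A (covers 5 new) → pick C (covers 3 new) → pick D (covers 3 new) → pick B (covers 1 new). Total picks: 4.

4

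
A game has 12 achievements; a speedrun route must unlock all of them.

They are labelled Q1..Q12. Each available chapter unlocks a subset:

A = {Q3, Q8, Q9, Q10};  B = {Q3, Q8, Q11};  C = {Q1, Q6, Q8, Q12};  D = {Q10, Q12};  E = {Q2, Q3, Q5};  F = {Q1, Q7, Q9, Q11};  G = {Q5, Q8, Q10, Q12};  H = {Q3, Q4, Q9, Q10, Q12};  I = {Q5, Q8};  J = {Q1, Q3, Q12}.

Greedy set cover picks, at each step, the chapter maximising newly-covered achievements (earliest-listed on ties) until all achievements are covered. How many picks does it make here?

4

Greedy: pick H (covers 5 new) → pick C (covers 3 new) → pick E (covers 2 new) → pick F (covers 2 new). Total picks: 4.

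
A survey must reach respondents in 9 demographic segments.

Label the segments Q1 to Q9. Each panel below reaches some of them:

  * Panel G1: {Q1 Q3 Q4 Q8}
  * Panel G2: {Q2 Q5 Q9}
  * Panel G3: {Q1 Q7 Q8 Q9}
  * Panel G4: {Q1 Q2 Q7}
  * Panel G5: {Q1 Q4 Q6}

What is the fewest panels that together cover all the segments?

Take {G1, G2, G3, G5}. Their union is {Q1, Q2, Q3, Q4, Q5, Q6, Q7, Q8, Q9}, which is all 9 segments.
No 3 of the 5 panels cover everything (all 10 combinations miss at least one segment), so 4 is optimal.

4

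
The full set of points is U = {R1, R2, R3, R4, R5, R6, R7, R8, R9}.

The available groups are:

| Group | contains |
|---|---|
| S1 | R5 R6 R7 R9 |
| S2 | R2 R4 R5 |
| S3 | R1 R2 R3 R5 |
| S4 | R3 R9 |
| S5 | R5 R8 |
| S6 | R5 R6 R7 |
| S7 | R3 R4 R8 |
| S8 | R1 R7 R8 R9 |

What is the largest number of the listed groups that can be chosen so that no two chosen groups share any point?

S2, S4 are pairwise disjoint (S2={R2,R4,R5}; S4={R3,R9}).
Every remaining group overlaps one of these, and no 3 of the listed groups are pairwise disjoint, so 2 is the maximum.

2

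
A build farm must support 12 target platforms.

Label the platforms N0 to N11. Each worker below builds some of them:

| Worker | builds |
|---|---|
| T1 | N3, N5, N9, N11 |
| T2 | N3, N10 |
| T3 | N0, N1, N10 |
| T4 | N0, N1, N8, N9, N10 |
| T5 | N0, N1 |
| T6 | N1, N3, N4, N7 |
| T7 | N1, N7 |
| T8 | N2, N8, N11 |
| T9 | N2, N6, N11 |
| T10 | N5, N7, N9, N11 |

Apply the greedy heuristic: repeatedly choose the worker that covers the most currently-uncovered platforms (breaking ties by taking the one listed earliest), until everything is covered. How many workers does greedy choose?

4

Greedy: pick T4 (covers 5 new) → pick T1 (covers 3 new) → pick T6 (covers 2 new) → pick T9 (covers 2 new). Total picks: 4.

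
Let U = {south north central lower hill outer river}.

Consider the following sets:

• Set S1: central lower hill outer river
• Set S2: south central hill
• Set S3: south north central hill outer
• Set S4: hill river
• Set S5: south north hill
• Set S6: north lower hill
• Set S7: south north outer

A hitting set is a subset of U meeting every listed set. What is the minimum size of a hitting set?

The 2 elements {south, hill} hit every set.
The sets S4, S7 are pairwise disjoint, so any hitting set needs a separate element for each — at least 2. Hence 2 is optimal.

2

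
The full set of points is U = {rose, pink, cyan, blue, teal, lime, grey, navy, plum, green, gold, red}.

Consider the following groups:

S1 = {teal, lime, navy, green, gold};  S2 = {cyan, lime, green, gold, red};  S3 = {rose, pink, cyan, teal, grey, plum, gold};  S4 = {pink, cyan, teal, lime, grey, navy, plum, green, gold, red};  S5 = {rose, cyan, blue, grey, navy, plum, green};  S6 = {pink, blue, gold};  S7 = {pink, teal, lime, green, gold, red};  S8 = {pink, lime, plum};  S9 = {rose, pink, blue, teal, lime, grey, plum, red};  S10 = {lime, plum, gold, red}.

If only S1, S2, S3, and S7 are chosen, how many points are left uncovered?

Union of S1, S2, S3, S7 = {rose, pink, cyan, teal, lime, grey, navy, plum, green, gold, red}.
Not covered: blue — 1 point.

1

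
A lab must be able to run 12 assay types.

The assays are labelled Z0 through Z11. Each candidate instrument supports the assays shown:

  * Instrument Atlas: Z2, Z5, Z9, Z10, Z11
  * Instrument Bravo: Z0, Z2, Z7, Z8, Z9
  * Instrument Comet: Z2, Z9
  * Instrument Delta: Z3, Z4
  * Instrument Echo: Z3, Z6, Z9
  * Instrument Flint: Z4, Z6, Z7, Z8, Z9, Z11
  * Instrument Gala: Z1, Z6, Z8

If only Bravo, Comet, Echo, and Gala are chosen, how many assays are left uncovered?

Union of Bravo, Comet, Echo, Gala = {Z0, Z1, Z2, Z3, Z6, Z7, Z8, Z9}.
Not covered: Z4, Z5, Z10, Z11 — 4 assays.

4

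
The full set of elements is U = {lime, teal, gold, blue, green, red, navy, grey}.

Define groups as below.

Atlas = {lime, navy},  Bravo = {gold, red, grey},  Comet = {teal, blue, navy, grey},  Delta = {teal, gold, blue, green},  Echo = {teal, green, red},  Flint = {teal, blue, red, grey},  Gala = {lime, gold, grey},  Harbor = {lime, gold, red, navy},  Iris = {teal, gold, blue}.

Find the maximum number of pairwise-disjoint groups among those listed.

Atlas, Iris are pairwise disjoint (Atlas={lime,navy}; Iris={teal,gold,blue}).
Every remaining group overlaps one of these, and no 3 of the listed groups are pairwise disjoint, so 2 is the maximum.

2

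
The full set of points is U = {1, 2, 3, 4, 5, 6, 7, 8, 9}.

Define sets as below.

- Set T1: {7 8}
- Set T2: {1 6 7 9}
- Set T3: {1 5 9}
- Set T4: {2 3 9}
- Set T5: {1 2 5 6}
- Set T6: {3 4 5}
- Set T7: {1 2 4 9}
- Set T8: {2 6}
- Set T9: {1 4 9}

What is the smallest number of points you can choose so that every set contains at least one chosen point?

H = {3, 6, 7, 9} meets every set (each contains at least one member of H), and |H| = 4.
No choice of 3 points meets every set, so 4 is the minimum.

4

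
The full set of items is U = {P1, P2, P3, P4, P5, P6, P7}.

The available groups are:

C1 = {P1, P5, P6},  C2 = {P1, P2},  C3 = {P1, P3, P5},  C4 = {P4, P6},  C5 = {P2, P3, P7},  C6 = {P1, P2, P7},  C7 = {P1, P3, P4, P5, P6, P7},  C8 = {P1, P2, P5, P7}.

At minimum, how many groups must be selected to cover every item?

C2 and C7 together: C2 ∪ C7 = {P1, P2, P3, P4, P5, P6, P7} — every item is covered.
No single group has all 7 items (the largest, C7, has 6), so 2 is optimal.

2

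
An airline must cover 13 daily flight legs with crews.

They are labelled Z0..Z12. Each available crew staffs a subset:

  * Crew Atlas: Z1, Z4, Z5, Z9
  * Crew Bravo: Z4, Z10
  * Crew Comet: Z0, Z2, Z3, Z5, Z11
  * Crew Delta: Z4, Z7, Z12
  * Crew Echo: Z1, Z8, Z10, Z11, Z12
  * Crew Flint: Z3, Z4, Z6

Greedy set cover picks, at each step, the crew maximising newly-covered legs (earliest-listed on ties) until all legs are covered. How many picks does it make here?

5

Greedy: pick Comet (covers 5 new) → pick Echo (covers 4 new) → pick Atlas (covers 2 new) → pick Delta (covers 1 new) → pick Flint (covers 1 new). Total picks: 5.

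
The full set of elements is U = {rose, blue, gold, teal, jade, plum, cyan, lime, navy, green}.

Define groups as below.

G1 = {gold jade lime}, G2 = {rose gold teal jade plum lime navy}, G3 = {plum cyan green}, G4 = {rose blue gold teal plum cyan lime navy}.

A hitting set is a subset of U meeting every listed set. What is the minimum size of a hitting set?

2

H = {gold, green} meets every group (each contains at least one member of H), and |H| = 2.
The groups G1, G3 are pairwise disjoint, so any hitting set needs a separate element for each — at least 2. Hence 2 is optimal.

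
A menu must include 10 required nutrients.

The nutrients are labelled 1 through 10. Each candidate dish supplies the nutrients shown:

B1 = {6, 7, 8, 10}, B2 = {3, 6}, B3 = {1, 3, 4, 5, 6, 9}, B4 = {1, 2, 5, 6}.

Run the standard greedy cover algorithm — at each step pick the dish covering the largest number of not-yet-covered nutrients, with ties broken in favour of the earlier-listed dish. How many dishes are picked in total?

3

Greedy: pick B3 (covers 6 new) → pick B1 (covers 3 new) → pick B4 (covers 1 new). Total picks: 3.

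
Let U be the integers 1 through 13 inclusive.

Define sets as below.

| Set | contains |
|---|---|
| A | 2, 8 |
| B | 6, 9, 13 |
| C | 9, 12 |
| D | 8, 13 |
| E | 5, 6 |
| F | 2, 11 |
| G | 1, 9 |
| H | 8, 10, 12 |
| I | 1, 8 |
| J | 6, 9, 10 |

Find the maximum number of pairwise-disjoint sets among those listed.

D, E, F, G are pairwise disjoint (D={8,13}; E={5,6}; F={2,11}; G={1,9}).
Every remaining set overlaps one of these, and no 5 of the listed sets are pairwise disjoint, so 4 is the maximum.

4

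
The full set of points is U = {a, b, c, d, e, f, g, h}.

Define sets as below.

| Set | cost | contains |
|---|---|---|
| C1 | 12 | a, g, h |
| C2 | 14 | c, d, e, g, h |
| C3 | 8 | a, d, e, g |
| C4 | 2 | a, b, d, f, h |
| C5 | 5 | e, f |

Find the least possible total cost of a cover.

C2, C4 together cover every point (C2 ∪ C4 = {a, b, c, d, e, f, g, h}); total cost 14 + 2 = 16.
The greedy pick C4, C3, C2 costs 24; no covering selection beats 16.

16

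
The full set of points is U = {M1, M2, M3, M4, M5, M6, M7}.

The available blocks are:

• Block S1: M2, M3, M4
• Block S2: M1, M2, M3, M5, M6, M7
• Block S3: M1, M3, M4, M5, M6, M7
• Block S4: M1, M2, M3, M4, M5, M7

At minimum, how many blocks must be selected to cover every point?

2

S2 and S4 cover everything between them: the union {M1, M2, M3, M4, M5, M6, M7} is all of U.
No single block has all 7 points (the largest, S2, has 6), so 2 is optimal.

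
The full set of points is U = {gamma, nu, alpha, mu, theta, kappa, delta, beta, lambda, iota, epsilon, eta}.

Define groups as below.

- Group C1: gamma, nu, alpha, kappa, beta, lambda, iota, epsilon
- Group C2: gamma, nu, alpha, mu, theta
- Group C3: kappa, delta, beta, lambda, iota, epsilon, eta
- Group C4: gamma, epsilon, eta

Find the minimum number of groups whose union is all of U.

2

C2 and C3 together: C2 ∪ C3 = {gamma, nu, alpha, mu, theta, kappa, delta, beta, lambda, iota, epsilon, eta} — every point is covered.
No single group has all 12 points (the largest, C1, has 8), so 2 is optimal.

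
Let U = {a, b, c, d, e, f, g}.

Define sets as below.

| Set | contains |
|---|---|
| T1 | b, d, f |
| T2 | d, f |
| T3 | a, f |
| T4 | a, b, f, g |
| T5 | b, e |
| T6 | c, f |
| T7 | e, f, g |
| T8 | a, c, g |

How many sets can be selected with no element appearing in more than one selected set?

T2, T5, T8 are pairwise disjoint (T2={d,f}; T5={b,e}; T8={a,c,g}).
Every remaining set overlaps one of these, and no 4 of the listed sets are pairwise disjoint, so 3 is the maximum.

3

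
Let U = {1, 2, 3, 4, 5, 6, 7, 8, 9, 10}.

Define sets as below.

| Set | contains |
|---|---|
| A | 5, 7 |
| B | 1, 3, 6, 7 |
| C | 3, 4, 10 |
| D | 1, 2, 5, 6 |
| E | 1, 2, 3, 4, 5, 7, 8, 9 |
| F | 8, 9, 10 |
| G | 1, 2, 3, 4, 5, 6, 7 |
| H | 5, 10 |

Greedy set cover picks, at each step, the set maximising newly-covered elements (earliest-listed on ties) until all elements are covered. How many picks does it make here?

Greedy: pick E (covers 8 new) → pick B (covers 1 new) → pick C (covers 1 new). Total picks: 3.
(The true minimum cover uses only 2 sets, so greedy is not optimal here.)

3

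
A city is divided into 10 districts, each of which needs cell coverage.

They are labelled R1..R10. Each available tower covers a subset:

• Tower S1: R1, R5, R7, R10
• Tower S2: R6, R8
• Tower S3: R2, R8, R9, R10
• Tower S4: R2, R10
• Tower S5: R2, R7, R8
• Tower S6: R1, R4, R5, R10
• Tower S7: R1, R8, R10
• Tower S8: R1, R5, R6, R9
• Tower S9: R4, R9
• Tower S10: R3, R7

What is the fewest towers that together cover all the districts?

S2 and S3 and S6 and S10 together: S2 ∪ S3 ∪ S6 ∪ S10 = {R1, R2, R3, R4, R5, R6, R7, R8, R9, R10} — every district is covered.
No 3 of the 10 towers cover everything (all 120 combinations miss at least one district), so 4 is optimal.

4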